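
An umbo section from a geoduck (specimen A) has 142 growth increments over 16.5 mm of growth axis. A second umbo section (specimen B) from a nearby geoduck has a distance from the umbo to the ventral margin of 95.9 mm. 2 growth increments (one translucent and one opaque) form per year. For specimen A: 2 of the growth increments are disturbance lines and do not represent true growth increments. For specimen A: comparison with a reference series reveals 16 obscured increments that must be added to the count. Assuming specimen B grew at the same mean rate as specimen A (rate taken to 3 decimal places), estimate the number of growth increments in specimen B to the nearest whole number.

Specimen A: after corrections the count is 142 − 2 + 16 = 156 growth increments.
Specimen A: with 2 growth increments per year, 156 / 2 = 78 years.
A: Mean rate = 16.5 mm / 78 years ≈ 0.212 mm per year.
B spans 95.9 / 0.212 = 452.36 years; at 2 growth increments per year that is 452.36 × 2 ≈ 905 growth increments.

905 growth increments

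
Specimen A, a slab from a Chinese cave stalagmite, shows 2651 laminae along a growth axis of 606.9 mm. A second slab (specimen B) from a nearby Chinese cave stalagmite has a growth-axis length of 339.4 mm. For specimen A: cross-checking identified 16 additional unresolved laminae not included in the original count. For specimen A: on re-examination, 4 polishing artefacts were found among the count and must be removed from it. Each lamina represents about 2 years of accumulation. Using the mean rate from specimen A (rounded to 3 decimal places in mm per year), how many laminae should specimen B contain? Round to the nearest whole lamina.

1489 laminae

Specimen A: adjusted count: 2651 − 4 + 16 = 2663 laminae.
Specimen A: multiplying by 2 years per lamina: 2663 × 2 = 5326 years.
A: Mean rate = 606.9 mm / 5326 years ≈ 0.114 mm/yr.
For B, 339.4 / 0.114 = 2977.19 years; at 2 years per lamina that is 2977.19 / 2 ≈ 1489 laminae.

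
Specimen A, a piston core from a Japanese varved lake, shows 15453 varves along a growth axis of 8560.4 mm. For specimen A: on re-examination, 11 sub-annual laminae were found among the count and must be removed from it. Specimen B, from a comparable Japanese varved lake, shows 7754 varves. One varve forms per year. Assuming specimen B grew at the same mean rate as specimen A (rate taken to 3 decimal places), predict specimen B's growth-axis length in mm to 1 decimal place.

4295.7 mm

Specimen A: adjusted count: 15453 − 11 = 15442 varves.
A: 8560.4 mm over 15442 years gives 8560.4 / 15442 ≈ 0.554 mm/yr.
B's length ≈ 0.554 × 7754 = 4295.7 mm.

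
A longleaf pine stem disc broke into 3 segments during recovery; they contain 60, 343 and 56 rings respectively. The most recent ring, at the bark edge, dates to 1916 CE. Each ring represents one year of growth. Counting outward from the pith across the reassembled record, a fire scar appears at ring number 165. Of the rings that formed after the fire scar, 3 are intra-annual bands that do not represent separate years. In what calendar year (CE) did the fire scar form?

Total rings = 60 + 343 + 56 = 459.
The fire scar sits at ring 165 from the pith, so 459 − 165 = 294 rings formed after it.
Removing the 3 false rings leaves 294 − 3 = 291 true rings beyond the fire scar.
Counting back 291 years from 1916 CE places the fire scar in 1916 − 291 = 1625 CE.

1625 CE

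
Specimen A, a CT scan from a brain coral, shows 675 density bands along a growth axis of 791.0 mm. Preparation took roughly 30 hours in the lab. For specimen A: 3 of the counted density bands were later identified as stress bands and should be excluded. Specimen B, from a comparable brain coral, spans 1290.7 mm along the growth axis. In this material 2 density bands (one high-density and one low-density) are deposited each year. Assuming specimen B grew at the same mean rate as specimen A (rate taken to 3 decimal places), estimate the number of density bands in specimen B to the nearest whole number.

1097 density bands

Specimen A: correcting the raw count gives 675 − 3 = 672 true density bands.
Specimen A: 672 density bands at 2 per year is 672 / 2 = 336 years.
A: Mean rate = 791.0 mm / 336 years ≈ 2.354 mm/yr.
Specimen B: 1290.7 mm / 2.354 mm per year = 548.30 years; at 2 density bands per year that is 548.30 × 2 ≈ 1097 density bands.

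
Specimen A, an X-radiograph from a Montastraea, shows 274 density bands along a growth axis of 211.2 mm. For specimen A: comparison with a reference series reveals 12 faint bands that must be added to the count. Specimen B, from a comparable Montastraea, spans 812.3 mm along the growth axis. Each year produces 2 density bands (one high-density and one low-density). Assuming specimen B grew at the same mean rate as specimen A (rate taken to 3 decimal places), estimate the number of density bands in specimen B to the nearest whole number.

Specimen A: adjusted count: 274 + 12 = 286 density bands.
Specimen A: with 2 density bands per year, 286 / 2 = 143 years.
A: 211.2 mm over 143 years gives 211.2 / 143 ≈ 1.477 mm/year.
Specimen B: 812.3 mm / 1.477 mm per year = 549.97 years; at 2 density bands per year that is 549.97 × 2 ≈ 1100 density bands.

1100 density bands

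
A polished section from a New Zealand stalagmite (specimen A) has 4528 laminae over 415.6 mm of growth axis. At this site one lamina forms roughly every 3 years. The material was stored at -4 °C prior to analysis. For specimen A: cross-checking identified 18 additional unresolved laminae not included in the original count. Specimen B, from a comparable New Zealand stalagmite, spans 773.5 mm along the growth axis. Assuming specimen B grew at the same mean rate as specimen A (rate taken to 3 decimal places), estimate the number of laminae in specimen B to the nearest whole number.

Specimen A: adjusted count: 4528 + 18 = 4546 laminae.
Specimen A: multiplying by 3 years per lamina: 4546 × 3 = 13638 years.
A: Mean rate = 415.6 mm / 13638 years ≈ 0.030 mm/year.
B spans 773.5 / 0.030 = 25783.33 years; at 3 years per lamina that is 25783.33 / 3 ≈ 8594 laminae.

8594 laminae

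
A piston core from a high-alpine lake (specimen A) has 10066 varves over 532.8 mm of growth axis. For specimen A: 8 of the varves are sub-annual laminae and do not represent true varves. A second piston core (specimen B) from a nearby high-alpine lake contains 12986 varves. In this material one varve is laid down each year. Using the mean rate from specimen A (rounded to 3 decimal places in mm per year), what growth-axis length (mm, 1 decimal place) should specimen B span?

688.3 mm

Specimen A: after corrections the count is 10066 − 8 = 10058 varves.
A: Mean rate = 532.8 mm / 10058 years ≈ 0.053 mm/yr.
For B, 0.053 mm/year × 12986 years = 688.3 mm.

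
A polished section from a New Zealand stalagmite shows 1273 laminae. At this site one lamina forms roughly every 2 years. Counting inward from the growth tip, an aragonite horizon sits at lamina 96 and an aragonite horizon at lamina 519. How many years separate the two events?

519 − 96 = 423 laminae lie between the two events.
423 laminae at 2 years each span 423 × 2 = 846 years.

846 years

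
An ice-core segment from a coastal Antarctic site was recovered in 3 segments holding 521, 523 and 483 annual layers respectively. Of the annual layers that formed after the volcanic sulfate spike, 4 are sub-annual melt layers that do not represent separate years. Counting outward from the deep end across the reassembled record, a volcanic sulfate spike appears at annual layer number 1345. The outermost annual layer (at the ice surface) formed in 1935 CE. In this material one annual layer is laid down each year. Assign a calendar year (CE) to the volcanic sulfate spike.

Total annual layers = 521 + 523 + 483 = 1527.
1527 − 1345 = 182 annual layers lie beyond the volcanic sulfate spike toward the ice surface.
Excluding 4 false annual layers: 182 − 4 = 178.
1935 − 178 = 1757 CE.

1757 CE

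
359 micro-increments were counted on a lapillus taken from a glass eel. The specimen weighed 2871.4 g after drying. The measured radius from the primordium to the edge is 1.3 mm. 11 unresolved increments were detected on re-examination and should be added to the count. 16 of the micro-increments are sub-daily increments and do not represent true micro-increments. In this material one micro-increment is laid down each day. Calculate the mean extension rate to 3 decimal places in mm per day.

0.004 mm per day

Correcting the raw count gives 359 − 16 + 11 = 354 true micro-increments.
Extension rate ≈ 1.3 / 354 = 0.004 mm per day.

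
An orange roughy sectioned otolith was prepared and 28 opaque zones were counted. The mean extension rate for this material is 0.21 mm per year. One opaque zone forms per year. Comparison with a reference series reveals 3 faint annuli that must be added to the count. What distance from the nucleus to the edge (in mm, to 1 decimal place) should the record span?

6.5 mm

Adjusted count: 28 + 3 = 31 opaque zones.
Length ≈ 0.21 × 31 = 6.5 mm.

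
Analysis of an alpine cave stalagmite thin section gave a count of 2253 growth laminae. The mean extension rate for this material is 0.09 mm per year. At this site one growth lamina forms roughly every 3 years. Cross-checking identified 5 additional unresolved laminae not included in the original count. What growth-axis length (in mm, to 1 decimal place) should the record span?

609.7 mm

True growth lamina count = 2253 + 5 = 2258.
At 3 years per growth lamina, 2258 × 3 = 6774 years.
6774 years at 0.09 mm/year gives 0.09 × 6774 = 609.7 mm.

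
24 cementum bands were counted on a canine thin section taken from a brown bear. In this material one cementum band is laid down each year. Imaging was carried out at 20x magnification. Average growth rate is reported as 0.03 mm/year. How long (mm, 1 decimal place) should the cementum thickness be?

24 years of growth are recorded.
Length ≈ 0.03 × 24 = 0.7 mm.

0.7 mm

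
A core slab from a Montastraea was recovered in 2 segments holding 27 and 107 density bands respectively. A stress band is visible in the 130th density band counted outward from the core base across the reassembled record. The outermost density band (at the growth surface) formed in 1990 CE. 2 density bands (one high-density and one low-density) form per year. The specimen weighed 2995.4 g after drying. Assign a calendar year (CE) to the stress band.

Total density bands = 27 + 107 = 134.
The stress band sits at density band 130 from the core base, so 134 − 130 = 4 density bands formed after it.
With 2 density bands per year, 4 / 2 = 2 years.
1990 − 2 = 1988 CE.

1988 CE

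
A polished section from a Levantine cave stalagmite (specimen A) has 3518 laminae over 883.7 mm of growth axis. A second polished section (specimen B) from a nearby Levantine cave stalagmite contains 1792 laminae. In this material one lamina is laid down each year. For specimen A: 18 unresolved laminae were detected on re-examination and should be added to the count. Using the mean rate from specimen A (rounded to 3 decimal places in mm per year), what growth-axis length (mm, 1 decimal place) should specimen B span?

Specimen A: adjusted count: 3518 + 18 = 3536 laminae.
A: 883.7 mm over 3536 years gives 883.7 / 3536 ≈ 0.250 mm/yr.
For B, 0.250 mm/year × 1792 years = 448.0 mm.

448.0 mm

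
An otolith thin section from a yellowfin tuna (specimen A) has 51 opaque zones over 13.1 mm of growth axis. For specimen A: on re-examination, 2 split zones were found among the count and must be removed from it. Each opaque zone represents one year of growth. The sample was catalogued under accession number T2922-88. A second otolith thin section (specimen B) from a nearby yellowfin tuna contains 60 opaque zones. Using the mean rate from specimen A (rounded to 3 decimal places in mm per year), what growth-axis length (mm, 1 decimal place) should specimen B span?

16.0 mm

Specimen A: adjusted count: 51 − 2 = 49 opaque zones.
A: 13.1 mm over 49 years gives 13.1 / 49 ≈ 0.267 mm/yr.
Length of B = 0.267 × 60 = 16.0 mm.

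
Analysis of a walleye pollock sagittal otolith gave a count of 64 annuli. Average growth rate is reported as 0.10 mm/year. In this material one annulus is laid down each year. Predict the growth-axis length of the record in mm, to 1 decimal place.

64 years of growth are recorded.
Predicted length = 0.10 mm/year × 64 years = 6.4 mm.

6.4 mm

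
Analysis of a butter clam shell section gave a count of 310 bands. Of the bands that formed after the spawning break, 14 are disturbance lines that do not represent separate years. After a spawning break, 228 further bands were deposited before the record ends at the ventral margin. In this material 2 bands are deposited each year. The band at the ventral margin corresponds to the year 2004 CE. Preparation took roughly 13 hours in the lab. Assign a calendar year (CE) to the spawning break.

1897 CE

There are 228 bands younger than the spawning break.
Removing the 14 false bands leaves 228 − 14 = 214 true bands beyond the spawning break.
214 bands at 2 per year is 214 / 2 = 107 years.
Counting back 107 years from 2004 CE places the spawning break in 2004 − 107 = 1897 CE.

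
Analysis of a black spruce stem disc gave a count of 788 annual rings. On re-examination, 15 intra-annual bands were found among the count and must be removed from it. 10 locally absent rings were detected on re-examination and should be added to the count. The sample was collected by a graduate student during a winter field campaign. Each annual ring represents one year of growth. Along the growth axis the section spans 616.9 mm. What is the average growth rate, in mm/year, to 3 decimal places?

0.788 mm/year

Adjusted count: 788 − 15 + 10 = 783 annual rings.
Mean rate = 616.9 mm / 783 years ≈ 0.788 mm/year.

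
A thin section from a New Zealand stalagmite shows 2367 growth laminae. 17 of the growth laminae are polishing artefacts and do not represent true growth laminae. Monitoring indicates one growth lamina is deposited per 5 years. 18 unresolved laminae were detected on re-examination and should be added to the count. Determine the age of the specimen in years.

11840 years

Correcting the raw count gives 2367 − 17 + 18 = 2368 true growth laminae.
Multiplying by 5 years per growth lamina: 2368 × 5 = 11840 years.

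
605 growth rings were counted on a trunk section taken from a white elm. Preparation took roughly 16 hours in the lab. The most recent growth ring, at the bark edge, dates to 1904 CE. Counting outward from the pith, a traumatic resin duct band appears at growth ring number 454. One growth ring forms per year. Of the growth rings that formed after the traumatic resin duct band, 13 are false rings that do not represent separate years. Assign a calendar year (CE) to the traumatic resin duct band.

Between growth ring 454 and the bark edge there are 605 − 454 = 151 growth rings.
Excluding 13 false growth rings: 151 − 13 = 138.
1904 − 138 = 1766 CE.

1766 CE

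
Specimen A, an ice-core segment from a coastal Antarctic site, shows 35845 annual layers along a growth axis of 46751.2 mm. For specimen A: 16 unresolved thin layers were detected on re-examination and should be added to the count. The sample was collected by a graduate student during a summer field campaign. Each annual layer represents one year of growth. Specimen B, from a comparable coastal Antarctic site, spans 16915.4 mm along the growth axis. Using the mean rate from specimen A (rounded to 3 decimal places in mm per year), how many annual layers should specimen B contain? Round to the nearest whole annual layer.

12972 annual layers

Specimen A: correcting the raw count gives 35845 + 16 = 35861 true annual layers.
A: 46751.2 mm over 35861 years gives 46751.2 / 35861 ≈ 1.304 mm/year.
For B, 16915.4 / 1.304 = 12971.93 years ≈ 12972 annual layers.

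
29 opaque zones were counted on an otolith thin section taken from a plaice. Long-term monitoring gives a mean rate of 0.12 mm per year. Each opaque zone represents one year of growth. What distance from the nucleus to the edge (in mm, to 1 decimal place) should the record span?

3.5 mm

The record spans 29 years at 0.12 mm per year.
29 years at 0.12 mm/year gives 0.12 × 29 = 3.5 mm.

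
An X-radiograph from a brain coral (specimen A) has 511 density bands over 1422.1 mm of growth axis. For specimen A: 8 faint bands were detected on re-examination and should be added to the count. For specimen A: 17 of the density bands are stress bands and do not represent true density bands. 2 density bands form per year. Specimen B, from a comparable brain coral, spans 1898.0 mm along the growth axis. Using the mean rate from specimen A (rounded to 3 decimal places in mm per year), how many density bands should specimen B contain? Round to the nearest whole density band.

670 density bands

Specimen A: after corrections the count is 511 − 17 + 8 = 502 density bands.
Specimen A: 502 density bands at 2 per year is 502 / 2 = 251 years.
A: 1422.1 mm over 251 years gives 1422.1 / 251 ≈ 5.666 mm per year.
For B, 1898.0 / 5.666 = 334.98 years; at 2 density bands per year that is 334.98 × 2 ≈ 670 density bands.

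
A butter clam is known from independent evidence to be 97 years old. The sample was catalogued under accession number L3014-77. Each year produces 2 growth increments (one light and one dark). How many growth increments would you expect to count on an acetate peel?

194 growth increments

Expected growth increments: 97 × 2 = 194.
So 194 growth increments should be present.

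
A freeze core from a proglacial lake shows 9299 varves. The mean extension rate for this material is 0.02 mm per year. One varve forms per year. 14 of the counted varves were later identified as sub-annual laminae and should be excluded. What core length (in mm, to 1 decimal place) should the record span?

185.7 mm

Correcting the raw count gives 9299 − 14 = 9285 true varves.
Length ≈ 0.02 × 9285 = 185.7 mm.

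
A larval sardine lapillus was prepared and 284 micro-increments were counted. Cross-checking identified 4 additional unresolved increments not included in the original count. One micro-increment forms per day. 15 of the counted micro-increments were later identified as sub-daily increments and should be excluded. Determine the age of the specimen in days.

True micro-increment count = 284 − 15 + 4 = 273.
At one micro-increment per day, that is 273 days.

273 days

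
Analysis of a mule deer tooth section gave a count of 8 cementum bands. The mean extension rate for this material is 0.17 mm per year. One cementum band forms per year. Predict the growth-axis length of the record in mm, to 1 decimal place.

8 years of growth are recorded.
Predicted length = 0.17 mm/year × 8 years = 1.4 mm.

1.4 mm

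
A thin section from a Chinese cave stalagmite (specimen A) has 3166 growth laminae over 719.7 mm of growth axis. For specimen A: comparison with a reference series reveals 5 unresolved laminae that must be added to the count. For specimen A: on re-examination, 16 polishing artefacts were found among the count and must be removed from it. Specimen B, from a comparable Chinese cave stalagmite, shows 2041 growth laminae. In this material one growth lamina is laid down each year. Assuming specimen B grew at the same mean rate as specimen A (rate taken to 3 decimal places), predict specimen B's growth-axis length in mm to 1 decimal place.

Specimen A: correcting the raw count gives 3166 − 16 + 5 = 3155 true growth laminae.
A: Extension rate ≈ 719.7 / 3155 = 0.228 mm per year.
B's length ≈ 0.228 × 2041 = 465.3 mm.

465.3 mm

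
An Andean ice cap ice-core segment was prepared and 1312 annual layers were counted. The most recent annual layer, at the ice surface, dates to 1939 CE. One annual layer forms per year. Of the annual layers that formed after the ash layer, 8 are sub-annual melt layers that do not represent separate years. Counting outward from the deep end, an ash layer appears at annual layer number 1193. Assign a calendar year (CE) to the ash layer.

1312 − 1193 = 119 annual layers lie beyond the ash layer toward the ice surface.
Removing the 8 false annual layers leaves 119 − 8 = 111 true annual layers beyond the ash layer.
Counting back 111 years from 1939 CE places the ash layer in 1939 − 111 = 1828 CE.

1828 CE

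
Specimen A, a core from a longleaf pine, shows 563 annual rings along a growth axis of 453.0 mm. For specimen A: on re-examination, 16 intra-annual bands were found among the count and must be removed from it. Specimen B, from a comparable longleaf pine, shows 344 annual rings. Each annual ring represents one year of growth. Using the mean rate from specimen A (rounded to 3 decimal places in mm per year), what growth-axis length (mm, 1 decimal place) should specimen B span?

284.8 mm

Specimen A: correcting the raw count gives 563 − 16 = 547 true annual rings.
A: Extension rate ≈ 453.0 / 547 = 0.828 mm/year.
B's length ≈ 0.828 × 344 = 284.8 mm.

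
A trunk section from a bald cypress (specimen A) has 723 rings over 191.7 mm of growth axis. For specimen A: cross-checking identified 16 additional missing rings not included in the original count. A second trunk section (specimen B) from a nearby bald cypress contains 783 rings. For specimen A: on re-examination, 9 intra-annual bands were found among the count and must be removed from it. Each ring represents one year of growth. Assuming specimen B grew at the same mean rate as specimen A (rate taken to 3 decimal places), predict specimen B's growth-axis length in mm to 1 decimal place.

205.9 mm

Specimen A: adjusted count: 723 − 9 + 16 = 730 rings.
A: Extension rate ≈ 191.7 / 730 = 0.263 mm/year.
B's length ≈ 0.263 × 783 = 205.9 mm.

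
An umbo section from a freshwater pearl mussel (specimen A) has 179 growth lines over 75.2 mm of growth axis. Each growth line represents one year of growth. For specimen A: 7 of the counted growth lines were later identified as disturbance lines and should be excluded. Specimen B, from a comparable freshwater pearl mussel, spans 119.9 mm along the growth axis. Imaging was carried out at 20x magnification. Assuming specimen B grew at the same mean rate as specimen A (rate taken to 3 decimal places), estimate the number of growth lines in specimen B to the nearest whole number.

Specimen A: after corrections the count is 179 − 7 = 172 growth lines.
A: 75.2 mm over 172 years gives 75.2 / 172 ≈ 0.437 mm per year.
B spans 119.9 / 0.437 = 274.37 years ≈ 274 growth lines.

274 growth lines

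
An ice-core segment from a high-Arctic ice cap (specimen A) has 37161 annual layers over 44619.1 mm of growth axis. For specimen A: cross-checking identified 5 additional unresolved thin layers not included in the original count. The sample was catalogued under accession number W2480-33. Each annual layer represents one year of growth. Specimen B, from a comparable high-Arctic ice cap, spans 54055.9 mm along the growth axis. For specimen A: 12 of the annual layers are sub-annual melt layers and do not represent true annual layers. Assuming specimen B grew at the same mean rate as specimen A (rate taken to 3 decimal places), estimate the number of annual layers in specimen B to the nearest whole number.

Specimen A: true annual layer count = 37161 − 12 + 5 = 37154.
A: Extension rate ≈ 44619.1 / 37154 = 1.201 mm/year.
B spans 54055.9 / 1.201 = 45009.08 years ≈ 45009 annual layers.

45009 annual layers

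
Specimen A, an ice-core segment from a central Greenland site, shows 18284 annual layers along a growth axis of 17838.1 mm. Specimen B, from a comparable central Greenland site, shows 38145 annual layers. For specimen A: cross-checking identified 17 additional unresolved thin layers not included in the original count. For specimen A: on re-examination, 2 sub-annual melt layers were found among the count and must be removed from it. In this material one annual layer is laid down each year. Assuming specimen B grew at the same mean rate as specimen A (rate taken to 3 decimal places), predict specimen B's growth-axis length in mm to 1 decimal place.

37191.4 mm

Specimen A: after corrections the count is 18284 − 2 + 17 = 18299 annual layers.
A: Extension rate ≈ 17838.1 / 18299 = 0.975 mm/year.
Length of B = 0.975 × 38145 = 37191.4 mm.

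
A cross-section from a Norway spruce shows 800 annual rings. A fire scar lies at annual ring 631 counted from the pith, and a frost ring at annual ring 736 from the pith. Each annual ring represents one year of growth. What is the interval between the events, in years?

105 years

736 − 631 = 105 annual rings lie between the two events.
One annual ring per year makes the interval 105 years.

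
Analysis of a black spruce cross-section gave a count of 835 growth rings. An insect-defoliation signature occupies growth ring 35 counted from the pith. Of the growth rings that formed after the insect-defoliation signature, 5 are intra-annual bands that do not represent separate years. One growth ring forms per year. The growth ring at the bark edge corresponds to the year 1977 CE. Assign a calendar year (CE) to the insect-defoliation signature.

The insect-defoliation signature sits at growth ring 35 from the pith, so 835 − 35 = 800 growth rings formed after it.
800 − 5 false = 795 true growth rings after the insect-defoliation signature.
The growth ring at the bark edge is 1977 CE, so the insect-defoliation signature dates to 1977 − 795 = 1182 CE.

1182 CE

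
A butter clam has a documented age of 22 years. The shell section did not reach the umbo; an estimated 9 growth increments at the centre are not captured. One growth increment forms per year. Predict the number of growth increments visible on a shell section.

At one growth increment per year, 22 years correspond to 22 growth increments.
Subtracting the 9 growth increments not captured gives 22 − 9 = 13 growth increments in the record.

13 growth increments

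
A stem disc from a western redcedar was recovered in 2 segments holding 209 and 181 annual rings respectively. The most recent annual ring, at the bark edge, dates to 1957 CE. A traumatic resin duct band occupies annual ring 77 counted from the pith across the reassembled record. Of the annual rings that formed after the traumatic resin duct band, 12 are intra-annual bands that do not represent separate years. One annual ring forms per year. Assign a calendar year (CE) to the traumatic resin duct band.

1656 CE

Total annual rings = 209 + 181 = 390.
Between annual ring 77 and the bark edge there are 390 − 77 = 313 annual rings.
Excluding 12 false annual rings: 313 − 12 = 301.
Counting back 301 years from 1957 CE places the traumatic resin duct band in 1957 − 301 = 1656 CE.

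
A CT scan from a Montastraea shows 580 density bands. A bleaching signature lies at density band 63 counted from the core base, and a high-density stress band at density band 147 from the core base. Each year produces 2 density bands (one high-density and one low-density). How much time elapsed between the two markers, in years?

The two markers are separated by 147 − 63 = 84 density bands.
84 density bands at 2 per year is 84 / 2 = 42 years.

42 years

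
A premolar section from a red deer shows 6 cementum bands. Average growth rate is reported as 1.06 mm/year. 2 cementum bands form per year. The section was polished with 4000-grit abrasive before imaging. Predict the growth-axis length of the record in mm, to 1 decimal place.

3.2 mm

6 cementum bands at 2 per year is 6 / 2 = 3 years.
Predicted length = 1.06 mm/year × 3 years = 3.2 mm.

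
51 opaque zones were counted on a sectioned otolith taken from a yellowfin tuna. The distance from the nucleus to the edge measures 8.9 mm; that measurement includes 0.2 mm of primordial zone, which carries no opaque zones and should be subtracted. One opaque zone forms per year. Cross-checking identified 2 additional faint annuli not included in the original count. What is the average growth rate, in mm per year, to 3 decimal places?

After corrections the count is 51 + 2 = 53 opaque zones.
The growth record spans 8.9 − 0.2 = 8.7 mm.
Extension rate ≈ 8.7 / 53 = 0.164 mm per year.

0.164 mm per year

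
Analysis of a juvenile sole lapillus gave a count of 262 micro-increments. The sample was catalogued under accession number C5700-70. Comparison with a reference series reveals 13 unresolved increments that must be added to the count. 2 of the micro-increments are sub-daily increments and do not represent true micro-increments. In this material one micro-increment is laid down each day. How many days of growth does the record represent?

Adjusted count: 262 − 2 + 13 = 273 micro-increments.
At one micro-increment per day, that is 273 days.

273 d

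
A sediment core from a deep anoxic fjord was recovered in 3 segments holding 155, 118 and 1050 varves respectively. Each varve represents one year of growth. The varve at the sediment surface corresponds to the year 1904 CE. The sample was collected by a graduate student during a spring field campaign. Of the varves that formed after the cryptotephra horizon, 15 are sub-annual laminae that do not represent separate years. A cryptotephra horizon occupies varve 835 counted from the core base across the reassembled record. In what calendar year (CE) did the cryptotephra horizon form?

1431 CE

Total varves = 155 + 118 + 1050 = 1323.
The cryptotephra horizon sits at varve 835 from the core base, so 1323 − 835 = 488 varves formed after it.
Removing the 15 false varves leaves 488 − 15 = 473 true varves beyond the cryptotephra horizon.
The varve at the sediment surface is 1904 CE, so the cryptotephra horizon dates to 1904 − 473 = 1431 CE.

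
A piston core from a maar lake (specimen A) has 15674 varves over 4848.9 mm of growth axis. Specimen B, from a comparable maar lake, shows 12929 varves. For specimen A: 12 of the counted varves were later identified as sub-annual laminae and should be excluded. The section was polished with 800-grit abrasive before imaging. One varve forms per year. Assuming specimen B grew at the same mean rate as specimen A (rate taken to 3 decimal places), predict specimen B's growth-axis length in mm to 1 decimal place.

Specimen A: correcting the raw count gives 15674 − 12 = 15662 true varves.
A: Extension rate ≈ 4848.9 / 15662 = 0.310 mm/yr.
B's length ≈ 0.310 × 12929 = 4008.0 mm.

4008.0 mm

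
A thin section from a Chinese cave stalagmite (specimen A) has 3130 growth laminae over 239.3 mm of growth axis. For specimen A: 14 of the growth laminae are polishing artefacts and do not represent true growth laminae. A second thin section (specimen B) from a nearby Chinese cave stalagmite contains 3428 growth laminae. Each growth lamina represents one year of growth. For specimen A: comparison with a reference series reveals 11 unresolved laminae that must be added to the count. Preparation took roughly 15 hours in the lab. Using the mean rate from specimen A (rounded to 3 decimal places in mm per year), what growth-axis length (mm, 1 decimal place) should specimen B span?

264.0 mm

Specimen A: true growth lamina count = 3130 − 14 + 11 = 3127.
A: 239.3 mm over 3127 years gives 239.3 / 3127 ≈ 0.077 mm per year.
For B, 0.077 mm/year × 3428 years = 264.0 mm.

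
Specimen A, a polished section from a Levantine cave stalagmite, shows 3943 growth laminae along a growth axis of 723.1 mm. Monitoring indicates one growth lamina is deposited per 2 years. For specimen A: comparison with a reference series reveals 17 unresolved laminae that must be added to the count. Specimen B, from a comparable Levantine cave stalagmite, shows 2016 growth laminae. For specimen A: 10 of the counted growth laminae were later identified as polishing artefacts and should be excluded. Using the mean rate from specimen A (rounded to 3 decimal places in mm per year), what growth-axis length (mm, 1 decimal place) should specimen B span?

Specimen A: true growth lamina count = 3943 − 10 + 17 = 3950.
Specimen A: at 2 years per growth lamina, 3950 × 2 = 7900 years.
A: Mean rate = 723.1 mm / 7900 years ≈ 0.092 mm/yr.
Specimen B: at 2 years per growth lamina, 2016 × 2 = 4032 years. B's length ≈ 0.092 × 4032 = 370.9 mm.

370.9 mm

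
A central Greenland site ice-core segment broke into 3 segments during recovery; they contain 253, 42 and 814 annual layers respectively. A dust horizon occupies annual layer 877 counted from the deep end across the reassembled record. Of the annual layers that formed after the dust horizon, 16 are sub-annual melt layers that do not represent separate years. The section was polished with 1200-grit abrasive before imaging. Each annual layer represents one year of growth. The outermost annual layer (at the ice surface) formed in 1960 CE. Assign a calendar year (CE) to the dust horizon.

1744 CE

Total annual layers = 253 + 42 + 814 = 1109.
1109 − 877 = 232 annual layers lie beyond the dust horizon toward the ice surface.
Removing the 16 false annual layers leaves 232 − 16 = 216 true annual layers beyond the dust horizon.
The annual layer at the ice surface is 1960 CE, so the dust horizon dates to 1960 − 216 = 1744 CE.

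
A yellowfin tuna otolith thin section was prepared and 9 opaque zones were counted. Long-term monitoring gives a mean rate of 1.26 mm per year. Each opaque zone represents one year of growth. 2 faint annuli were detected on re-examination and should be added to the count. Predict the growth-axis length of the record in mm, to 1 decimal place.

13.9 mm

True opaque zone count = 9 + 2 = 11.
11 years at 1.26 mm/year gives 1.26 × 11 = 13.9 mm.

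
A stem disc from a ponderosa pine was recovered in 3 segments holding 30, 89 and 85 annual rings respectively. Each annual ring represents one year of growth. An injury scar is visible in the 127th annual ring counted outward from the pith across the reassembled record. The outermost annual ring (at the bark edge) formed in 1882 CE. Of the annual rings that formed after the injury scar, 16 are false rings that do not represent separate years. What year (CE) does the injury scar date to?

Total annual rings = 30 + 89 + 85 = 204.
Between annual ring 127 and the bark edge there are 204 − 127 = 77 annual rings.
Excluding 16 false annual rings: 77 − 16 = 61.
The annual ring at the bark edge is 1882 CE, so the injury scar dates to 1882 − 61 = 1821 CE.

1821 CE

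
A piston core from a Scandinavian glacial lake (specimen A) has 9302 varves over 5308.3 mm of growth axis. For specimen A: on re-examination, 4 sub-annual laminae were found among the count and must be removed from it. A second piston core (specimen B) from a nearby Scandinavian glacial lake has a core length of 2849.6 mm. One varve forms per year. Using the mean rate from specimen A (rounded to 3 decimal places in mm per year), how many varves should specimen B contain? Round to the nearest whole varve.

Specimen A: after corrections the count is 9302 − 4 = 9298 varves.
A: Extension rate ≈ 5308.3 / 9298 = 0.571 mm/yr.
For B, 2849.6 / 0.571 = 4990.54 years ≈ 4991 varves.

4991 varves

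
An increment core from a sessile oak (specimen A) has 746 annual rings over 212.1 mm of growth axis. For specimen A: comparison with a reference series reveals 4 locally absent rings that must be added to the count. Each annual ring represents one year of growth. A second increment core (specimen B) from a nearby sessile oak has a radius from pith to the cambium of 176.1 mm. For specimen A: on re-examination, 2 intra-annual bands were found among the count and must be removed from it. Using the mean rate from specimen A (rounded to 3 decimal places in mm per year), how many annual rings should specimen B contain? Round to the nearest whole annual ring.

Specimen A: after corrections the count is 746 − 2 + 4 = 748 annual rings.
A: Extension rate ≈ 212.1 / 748 = 0.284 mm per year.
B spans 176.1 / 0.284 = 620.07 years ≈ 620 annual rings.

620 annual rings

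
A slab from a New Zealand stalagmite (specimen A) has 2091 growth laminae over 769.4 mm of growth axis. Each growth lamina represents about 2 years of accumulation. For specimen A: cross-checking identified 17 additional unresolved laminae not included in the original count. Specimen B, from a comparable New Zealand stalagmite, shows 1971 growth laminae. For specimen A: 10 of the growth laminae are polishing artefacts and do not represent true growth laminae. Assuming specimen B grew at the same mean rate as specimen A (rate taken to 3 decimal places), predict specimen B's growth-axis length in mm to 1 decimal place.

721.4 mm

Specimen A: adjusted count: 2091 − 10 + 17 = 2098 growth laminae.
Specimen A: multiplying by 2 years per growth lamina: 2098 × 2 = 4196 years.
A: Extension rate ≈ 769.4 / 4196 = 0.183 mm per year.
Specimen B: multiplying by 2 years per growth lamina: 1971 × 2 = 3942 years. For B, 0.183 mm/year × 3942 years = 721.4 mm.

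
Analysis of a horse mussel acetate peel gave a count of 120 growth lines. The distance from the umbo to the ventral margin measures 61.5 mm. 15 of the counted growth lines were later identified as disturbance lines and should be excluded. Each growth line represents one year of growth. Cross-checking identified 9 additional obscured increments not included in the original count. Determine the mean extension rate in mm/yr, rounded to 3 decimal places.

0.539 mm/yr

Correcting the raw count gives 120 − 15 + 9 = 114 true growth lines.
61.5 mm over 114 years gives 61.5 / 114 ≈ 0.539 mm/yr.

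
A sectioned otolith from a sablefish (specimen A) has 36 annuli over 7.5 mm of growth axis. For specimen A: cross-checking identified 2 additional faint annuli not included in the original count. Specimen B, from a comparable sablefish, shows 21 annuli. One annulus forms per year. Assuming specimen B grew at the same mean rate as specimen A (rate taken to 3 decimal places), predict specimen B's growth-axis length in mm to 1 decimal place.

4.1 mm

Specimen A: adjusted count: 36 + 2 = 38 annuli.
A: 7.5 mm over 38 years gives 7.5 / 38 ≈ 0.197 mm/yr.
For B, 0.197 mm/year × 21 years = 4.1 mm.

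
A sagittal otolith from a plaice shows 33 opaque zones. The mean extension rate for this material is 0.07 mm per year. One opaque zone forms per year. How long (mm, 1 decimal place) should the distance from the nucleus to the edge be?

The record spans 33 years at 0.07 mm per year.
Length ≈ 0.07 × 33 = 2.3 mm.

2.3 mm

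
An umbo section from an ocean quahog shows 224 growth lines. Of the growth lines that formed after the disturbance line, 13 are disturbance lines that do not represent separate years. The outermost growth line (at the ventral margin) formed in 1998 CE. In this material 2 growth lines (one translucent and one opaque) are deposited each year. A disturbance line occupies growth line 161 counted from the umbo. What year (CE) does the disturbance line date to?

1973 CE

Between growth line 161 and the ventral margin there are 224 − 161 = 63 growth lines.
63 − 13 false = 50 true growth lines after the disturbance line.
50 growth lines at 2 per year is 50 / 2 = 25 years.
The growth line at the ventral margin is 1998 CE, so the disturbance line dates to 1998 − 25 = 1973 CE.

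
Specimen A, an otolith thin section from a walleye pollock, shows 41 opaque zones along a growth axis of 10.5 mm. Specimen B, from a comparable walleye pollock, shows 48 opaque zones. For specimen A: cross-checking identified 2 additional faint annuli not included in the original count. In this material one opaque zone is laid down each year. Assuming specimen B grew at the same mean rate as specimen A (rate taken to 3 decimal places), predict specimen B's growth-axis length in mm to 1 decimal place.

11.7 mm

Specimen A: correcting the raw count gives 41 + 2 = 43 true opaque zones.
A: Mean rate = 10.5 mm / 43 years ≈ 0.244 mm/year.
Length of B = 0.244 × 48 = 11.7 mm.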